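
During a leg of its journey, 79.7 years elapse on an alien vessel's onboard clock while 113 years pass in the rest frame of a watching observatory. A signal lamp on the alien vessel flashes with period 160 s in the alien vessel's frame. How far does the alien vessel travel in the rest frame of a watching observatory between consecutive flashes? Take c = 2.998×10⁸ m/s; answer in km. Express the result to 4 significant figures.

The time-dilation ratio gives γ = 113/79.7 = 1.41782.
β = √(1 − 1/γ²) = 0.7089. Lab-frame period = γτ = 1.41782×160 s = 226.85 s. Distance = βc × γτ = 0.7089 × 2.998×10⁸ m/s × 226.85 s = 4.8212×10^10 m = 4.821×10^7 km.

4.821×10^7 km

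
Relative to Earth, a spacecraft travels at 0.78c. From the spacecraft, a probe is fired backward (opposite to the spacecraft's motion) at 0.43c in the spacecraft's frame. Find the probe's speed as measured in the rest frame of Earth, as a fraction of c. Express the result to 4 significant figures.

In units of c, u = (u' + v)/(1 + u'v) with u' = −0.43 and v = 0.78.
Numerator: −0.43 + 0.78 = 0.35. Denominator: 1 + (−0.43)(0.78) = 0.6646.
u = 0.35/0.6646 = 0.52663, so the speed is 0.5266c.

0.5266c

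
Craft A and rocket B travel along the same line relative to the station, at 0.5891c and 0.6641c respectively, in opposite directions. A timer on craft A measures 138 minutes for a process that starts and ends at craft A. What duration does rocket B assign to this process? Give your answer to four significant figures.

Speed of craft A in rocket B's frame: u = (v_A + v_B)/(1 + v_A v_B/c²) = (0.5891 + 0.6641)/(1 + 0.5891×0.6641) = 1.2532/1.39122131 = 0.90079; |u| = 0.90079c.
At |u| = 0.90079c, γ = (1 − 0.811423)^(−1/2) = 2.3028.
The clock on craft A records proper time, so rocket B measures Δt = γΔτ = 2.3028 × 138 = 317.8 minutes.

317.8 minutes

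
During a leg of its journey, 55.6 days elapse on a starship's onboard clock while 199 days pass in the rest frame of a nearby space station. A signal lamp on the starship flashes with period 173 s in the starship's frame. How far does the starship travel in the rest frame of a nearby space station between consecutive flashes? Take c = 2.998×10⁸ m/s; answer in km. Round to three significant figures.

1.78×10^8 km

From Δt = γΔτ: γ = 199/55.6 = 3.57914.
β = √(1 − 1/γ²) = 0.96018. Lab-frame period = γτ = 3.57914×173 s = 619.19 s. Distance = βc × γτ = 0.96018 × 2.998×10⁸ m/s × 619.19 s = 1.7824×10^11 m = 1.78×10^8 km.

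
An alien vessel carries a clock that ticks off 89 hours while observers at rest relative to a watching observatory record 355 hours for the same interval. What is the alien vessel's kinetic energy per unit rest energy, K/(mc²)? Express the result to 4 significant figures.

2.989

The time-dilation ratio gives γ = 355/89 = 3.98876.
Since K = (γ−1)mc², K/(mc²) = 3.98876 − 1 = 2.989.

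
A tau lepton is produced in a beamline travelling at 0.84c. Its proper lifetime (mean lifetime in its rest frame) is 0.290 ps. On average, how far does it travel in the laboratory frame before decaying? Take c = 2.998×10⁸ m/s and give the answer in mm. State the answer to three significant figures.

Lorentz factor: γ = (1 − 0.7056)^(−1/2) = 1.843.
Lab-frame lifetime: Δt = γτ = 1.843 × 0.290 ps = 0.53447 ps.
Distance: d = vΔt = 0.84 × 2.998×10⁸ m/s × 5.3447×10^-13 s = 1.35×10^-4 m = 0.135 mm.

0.135 mm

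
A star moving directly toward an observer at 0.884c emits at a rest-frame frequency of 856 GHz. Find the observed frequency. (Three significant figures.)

3450 GHz

Relativistic Doppler (source moving toward): f_obs = f_src · √((1+β)/(1−β)).
With β = 0.884: factor = √(1.884/0.116) = 4.0301.
f_obs = 856 × 4.0301 = 3450 GHz.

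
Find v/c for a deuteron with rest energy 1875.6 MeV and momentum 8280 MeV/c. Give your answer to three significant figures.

0.975

βγ = pc/(mc²) = 8280/1875.6 = 4.4146.
Since γ² = 1 + (βγ)² = 20.4887, γ = √20.4887 = 4.52644, and β = (βγ)/γ = 4.4146/4.52644 = 0.975.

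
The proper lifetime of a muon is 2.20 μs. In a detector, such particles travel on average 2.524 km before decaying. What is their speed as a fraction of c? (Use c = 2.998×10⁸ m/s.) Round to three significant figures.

Let x = d/(cτ) = 2524 m / (2.998×10⁸ m/s × 2.200×10^-6 s) = 3.8268. Since d = βγcτ, x = βγ = β/√(1−β²).
Solving: β² = x²/(1+x²) = 14.6444/15.6444 = 0.936079, so β = 0.968.

0.968c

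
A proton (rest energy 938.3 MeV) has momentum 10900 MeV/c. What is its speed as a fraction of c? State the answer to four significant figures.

βγ = pc/(mc²) = 10900/938.3 = 11.617.
Since γ² = 1 + (βγ)² = 135.955, γ = √135.955 = 11.66, and β = (βγ)/γ = 11.617/11.66 = 0.9963.

0.9963c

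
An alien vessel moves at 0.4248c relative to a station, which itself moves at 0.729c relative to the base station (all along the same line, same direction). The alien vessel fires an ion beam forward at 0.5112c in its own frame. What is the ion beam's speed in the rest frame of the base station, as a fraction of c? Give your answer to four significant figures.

0.9599c

Compose velocities in two stages. Stage 1 (into S'): u₁ = (0.5112+0.4248)/(1+0.5112×0.4248) = 0.769.
Stage 2 (into S): u = (0.769+0.729)/(1+0.769×0.729) = 0.95989, so the speed is 0.9599c.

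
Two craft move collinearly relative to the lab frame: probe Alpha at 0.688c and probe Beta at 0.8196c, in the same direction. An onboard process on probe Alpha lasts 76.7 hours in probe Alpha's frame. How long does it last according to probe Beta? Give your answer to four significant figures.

Speed of probe Alpha in probe Beta's frame: u = (v_A − v_B)/(1 − v_A v_B/c²) = (0.688 − 0.8196)/(1 − 0.688×0.8196) = −0.1316/0.4361152 = −0.30176; |u| = 0.30176c.
γ for this relative speed: γ = 1/√(1 − 0.0910591) = 1.0489.
Probe Alpha's interval is proper; time dilation gives Δt_B = γΔτ = 1.0489 × 76.7 hours = 80.45 hours.

80.45 hours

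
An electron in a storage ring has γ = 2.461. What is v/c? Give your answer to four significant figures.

0.9137

β = √(1 − 1/γ²) = √(1 − 1/6.056521) = √0.834889 = 0.9137.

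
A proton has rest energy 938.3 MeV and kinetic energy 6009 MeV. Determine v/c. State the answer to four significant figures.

0.9908

K = (γ−1)mc², so γ = 1 + 6009/938.3 = 7.4041.
Then v/c = √(1 − γ⁻²) = √(1 − 0.0182413) = √0.9817587 = 0.9908.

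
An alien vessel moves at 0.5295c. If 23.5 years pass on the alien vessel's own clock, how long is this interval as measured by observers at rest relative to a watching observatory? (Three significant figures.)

27.7 years

β² = 0.28037025, so γ = 1/√0.71962975 = 1.1788.
The onboard clock measures proper time, so the interval in the rest frame of a watching observatory is dilated: Δt = γ·Δτ = 1.1788 × 23.5 years = 27.7 years.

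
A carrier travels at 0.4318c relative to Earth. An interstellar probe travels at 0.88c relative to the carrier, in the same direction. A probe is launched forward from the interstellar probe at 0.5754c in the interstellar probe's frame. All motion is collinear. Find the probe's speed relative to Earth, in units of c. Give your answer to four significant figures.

Apply u = (u'+v)/(1+u'v) twice. Probe in the carrier frame: (0.5754+0.88)/(1+0.5754·0.88) = 1.4554/1.506352 = 0.96618c.
That velocity, transformed to the rest frame of Earth: (0.96618+0.4318)/(1+0.96618·0.4318) = 1.39798/1.417196524 = 0.98644c.

0.9864c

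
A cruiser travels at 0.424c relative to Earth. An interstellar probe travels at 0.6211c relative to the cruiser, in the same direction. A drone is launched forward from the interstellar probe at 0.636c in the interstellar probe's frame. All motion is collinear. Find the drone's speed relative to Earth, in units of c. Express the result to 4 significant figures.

0.9588c

Apply u = (u'+v)/(1+u'v) twice. Drone in the cruiser frame: (0.636+0.6211)/(1+0.636·0.6211) = 1.2571/1.3950196 = 0.90113c.
That velocity, transformed to the rest frame of Earth: (0.90113+0.424)/(1+0.90113·0.424) = 1.32513/1.38207912 = 0.95879c.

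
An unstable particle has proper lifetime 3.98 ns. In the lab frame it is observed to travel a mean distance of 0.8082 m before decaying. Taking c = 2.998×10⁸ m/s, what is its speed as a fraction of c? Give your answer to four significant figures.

Let x = d/(cτ) = 0.8082 m / (2.998×10⁸ m/s × 3.980×10^-9 s) = 0.67734. Since d = βγcτ, x = βγ = β/√(1−β²).
Solving: β² = x²/(1+x²) = 0.458789/1.458789 = 0.3145, so β = 0.5608.

0.5608c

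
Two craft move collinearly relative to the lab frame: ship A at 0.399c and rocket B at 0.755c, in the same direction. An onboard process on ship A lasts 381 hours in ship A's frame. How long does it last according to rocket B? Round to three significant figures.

443 hours

Transform ship A's velocity into rocket B's frame: (0.399 − 0.755)/(1 − 0.399·0.755) = −0.356/0.698755, so the relative speed is 0.50948c.
γ for this relative speed: γ = 1/√(1 − 0.25957) = 1.1621.
Ship A's interval is proper; time dilation gives Δt_B = γΔτ = 1.1621 × 381 hours = 443 hours.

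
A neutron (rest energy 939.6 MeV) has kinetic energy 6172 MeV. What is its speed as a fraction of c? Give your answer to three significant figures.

0.991c

γ = 1 + K/(mc²) = 1 + 6172/939.6 = 7.5688.
β = √(1 − 1/γ²) = √(1 − 0.017456) = √0.982544 = 0.991.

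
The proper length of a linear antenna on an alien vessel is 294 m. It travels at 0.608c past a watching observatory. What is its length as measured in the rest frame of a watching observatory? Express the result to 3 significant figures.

With β = 0.608, γ = 1/√(1 − 0.608²) = 1/√0.630336 = 1.2595.
Along the direction of motion the measured length is L₀/γ = 294/1.2595 = 233 m.

233 m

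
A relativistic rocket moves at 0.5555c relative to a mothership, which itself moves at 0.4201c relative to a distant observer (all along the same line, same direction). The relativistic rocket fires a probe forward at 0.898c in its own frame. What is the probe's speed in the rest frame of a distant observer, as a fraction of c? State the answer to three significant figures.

0.988c

Compose velocities in two stages. Stage 1 (into S'): u₁ = (0.898+0.5555)/(1+0.898×0.5555) = 0.96975.
Stage 2 (into S): u = (0.96975+0.4201)/(1+0.96975×0.4201) = 0.98754, so the speed is 0.988c.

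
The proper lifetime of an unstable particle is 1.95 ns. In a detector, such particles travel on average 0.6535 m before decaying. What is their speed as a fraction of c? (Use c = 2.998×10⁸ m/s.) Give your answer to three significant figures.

0.745c

Let x = d/(cτ) = 0.6535 m / (2.998×10⁸ m/s × 1.950×10^-9 s) = 1.1178. Since d = βγcτ, x = βγ = β/√(1−β²).
Solving: β² = x²/(1+x²) = 1.24948/2.24948 = 0.555453, so β = 0.745.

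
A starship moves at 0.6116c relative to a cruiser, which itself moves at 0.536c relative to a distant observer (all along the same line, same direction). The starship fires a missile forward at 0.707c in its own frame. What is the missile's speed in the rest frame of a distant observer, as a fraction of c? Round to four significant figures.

0.9753c

Compose velocities in two stages. Stage 1 (into S'): u₁ = (0.707+0.6116)/(1+0.707×0.6116) = 0.92055.
Stage 2 (into S): u = (0.92055+0.536)/(1+0.92055×0.536) = 0.97532, so the speed is 0.9753c.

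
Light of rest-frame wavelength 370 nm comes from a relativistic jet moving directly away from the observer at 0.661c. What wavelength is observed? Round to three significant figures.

Relativistic Doppler for wavelength: λ_obs = λ_src · √((1+β)/(1−β)).
With β = 0.661: factor = √(1.661/0.339) = 2.2135.
λ_obs = 370 × 2.2135 = 819 nm.

819 nm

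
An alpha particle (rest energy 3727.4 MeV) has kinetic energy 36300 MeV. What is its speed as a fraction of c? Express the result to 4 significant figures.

0.9957c

K = (γ−1)mc², so γ = 1 + 36300/3727.4 = 10.739.
Then v/c = √(1 − γ⁻²) = √(1 − 0.00867106) = √0.99132894 = 0.9957.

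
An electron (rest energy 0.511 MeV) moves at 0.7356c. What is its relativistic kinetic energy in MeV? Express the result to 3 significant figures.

0.243 MeV

Lorentz factor: γ = (1 − 0.54110736)^(−1/2) = 1.4762.
Kinetic energy: K = (γ − 1)mc² = (1.4762 − 1) × 0.511 MeV = 0.4762 × 0.511 = 0.243 MeV.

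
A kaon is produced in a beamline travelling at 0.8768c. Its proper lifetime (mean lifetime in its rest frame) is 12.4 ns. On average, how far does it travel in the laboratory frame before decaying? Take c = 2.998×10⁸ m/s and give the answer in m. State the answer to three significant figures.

6.78 m

Lorentz factor: γ = (1 − 0.76877824)^(−1/2) = 2.0796.
Lab-frame lifetime: Δt = γτ = 2.0796 × 12.4 ns = 25.787 ns.
Distance: d = vΔt = 0.8768 × 2.998×10⁸ m/s × 2.5787×10^-8 s = 6.78 m.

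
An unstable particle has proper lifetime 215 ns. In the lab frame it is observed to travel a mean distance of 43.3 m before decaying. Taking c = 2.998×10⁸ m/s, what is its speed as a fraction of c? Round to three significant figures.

0.558c

d = βγcτ ⇒ βγ = d/(cτ) = 43.30 m / (64.457 m) = 0.67177.
β = (βγ)/√(1+(βγ)²) = 0.67177/√1.451275 = 0.558.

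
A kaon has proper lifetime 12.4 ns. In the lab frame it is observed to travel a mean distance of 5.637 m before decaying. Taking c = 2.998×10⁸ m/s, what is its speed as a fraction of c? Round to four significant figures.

Lab distance = (lab lifetime)·v = γτ·βc, so βγ = d/(cτ) = 5.637/(2.998×10⁸ × 1.240×10^-8) = 1.5163.
With βγ = 1.5163: γ² = 1 + (βγ)² = 3.29917, and β = (βγ)/γ = 1.5163/1.81636 = 0.8348.

0.8348c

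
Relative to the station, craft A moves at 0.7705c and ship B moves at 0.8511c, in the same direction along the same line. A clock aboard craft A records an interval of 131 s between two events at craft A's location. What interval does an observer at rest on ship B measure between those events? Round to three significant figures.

135 s

Speed of craft A in ship B's frame: u = (v_A − v_B)/(1 − v_A v_B/c²) = (0.7705 − 0.8511)/(1 − 0.7705×0.8511) = −0.0806/0.34422745 = −0.23415; |u| = 0.23415c.
At |u| = 0.23415c, γ = (1 − 0.0548262)^(−1/2) = 1.0286.
Craft A's interval is proper; time dilation gives Δt_B = γΔτ = 1.0286 × 131 s = 135 s.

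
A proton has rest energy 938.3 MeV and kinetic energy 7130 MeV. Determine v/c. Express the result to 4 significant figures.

γ = 1 + K/(mc²) = 1 + 7130/938.3 = 8.5988.
β = √(1 − 1/γ²) = √(1 − 0.0135246) = √0.9864754 = 0.9932.

0.9932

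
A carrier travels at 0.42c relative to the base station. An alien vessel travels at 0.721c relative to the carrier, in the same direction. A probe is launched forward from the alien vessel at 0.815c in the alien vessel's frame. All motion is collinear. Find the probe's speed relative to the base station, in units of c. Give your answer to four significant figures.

First combine the probe and alien vessel (S''→S'): u₁ = (0.815 + 0.721)/(1 + 0.815×0.721) = 1.536/1.587615 = 0.96749.
Then combine with the carrier (S'→S): u = (0.96749 + 0.42)/(1 + 0.96749×0.42) = 1.38749/1.4063458 = 0.98659.

0.9866c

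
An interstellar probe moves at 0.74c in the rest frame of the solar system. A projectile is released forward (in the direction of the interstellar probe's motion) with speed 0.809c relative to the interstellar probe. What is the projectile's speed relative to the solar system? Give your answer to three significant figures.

0.969c

Relativistic velocity addition: u = (u' + v)/(1 + u'v/c²), with u' = 0.809c and v = 0.74c.
Numerator: 0.809 + 0.74 = 1.549. Denominator: 1 + (0.809)(0.74) = 1.59866.
u = 1.549/1.59866 = 0.96894, so the speed is 0.969c.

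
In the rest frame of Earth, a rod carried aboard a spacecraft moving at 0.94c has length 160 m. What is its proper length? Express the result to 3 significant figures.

469 m

γ = 1/√(1 − β²) = 1/√(1 − 0.8836) = 1/√0.1164 = 1/0.341174 = 2.9311.
Proper length: L₀ = γ·L = 2.9311 × 160 = 469 m.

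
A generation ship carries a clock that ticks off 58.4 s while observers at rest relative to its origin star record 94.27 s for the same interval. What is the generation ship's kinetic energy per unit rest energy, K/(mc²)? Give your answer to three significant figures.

The time-dilation ratio gives γ = 94.27/58.4 = 1.61421.
K/(mc²) = γ − 1 = 1.61421 − 1 = 0.614.

0.614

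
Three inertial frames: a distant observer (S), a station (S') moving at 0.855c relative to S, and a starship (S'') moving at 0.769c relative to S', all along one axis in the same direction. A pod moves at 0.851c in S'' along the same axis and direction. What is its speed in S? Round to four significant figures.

Compose velocities in two stages. Stage 1 (into S'): u₁ = (0.851+0.769)/(1+0.851×0.769) = 0.9792.
Stage 2 (into S): u = (0.9792+0.855)/(1+0.9792×0.855) = 0.99836, so the speed is 0.9984c.

0.9984c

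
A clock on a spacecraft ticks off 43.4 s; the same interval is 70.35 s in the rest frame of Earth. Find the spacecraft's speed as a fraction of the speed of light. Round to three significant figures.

0.787c

γ = Δt/Δτ = 70.35/43.4 = 1.621.
β = √(1 − 1/γ²) = √(1 − 0.380569) = √0.619431 = 0.787.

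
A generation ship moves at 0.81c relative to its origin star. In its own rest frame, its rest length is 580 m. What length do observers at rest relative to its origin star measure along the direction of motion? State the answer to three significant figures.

Lorentz factor: γ = (1 − 0.6561)^(−1/2) = 1.7052.
Along the direction of motion the measured length is L₀/γ = 580/1.7052 = 340 m.

340 m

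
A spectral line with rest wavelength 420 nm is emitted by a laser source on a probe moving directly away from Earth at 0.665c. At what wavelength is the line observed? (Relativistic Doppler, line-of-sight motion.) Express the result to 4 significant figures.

Relativistic Doppler for wavelength: λ_obs = λ_src · √((1+β)/(1−β)).
With β = 0.665: factor = √(1.665/0.335) = 2.2294.
λ_obs = 420 × 2.2294 = 936.3 nm.

936.3 nm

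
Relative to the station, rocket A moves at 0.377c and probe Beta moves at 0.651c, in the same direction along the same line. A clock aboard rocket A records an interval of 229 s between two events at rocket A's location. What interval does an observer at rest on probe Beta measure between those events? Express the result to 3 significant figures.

246 s

Transform rocket A's velocity into probe Beta's frame: (0.377 − 0.651)/(1 − 0.377·0.651) = −0.274/0.754573, so the relative speed is 0.36312c.
γ for this relative speed: γ = 1/√(1 − 0.131856) = 1.0733.
Rocket A's interval is proper; time dilation gives Δt_B = γΔτ = 1.0733 × 229 s = 246 s.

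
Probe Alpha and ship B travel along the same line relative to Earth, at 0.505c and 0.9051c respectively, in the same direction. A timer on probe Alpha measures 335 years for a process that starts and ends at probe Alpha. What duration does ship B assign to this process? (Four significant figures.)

495.6 years

The velocity of probe Alpha relative to ship B is (0.505 − 0.9051)c / (1 − 0.505×0.9051) = −0.73693c; relative speed 0.73693c.
At |u| = 0.73693c, γ = (1 − 0.543066)^(−1/2) = 1.4794.
Probe Alpha's interval is proper; time dilation gives Δt_B = γΔτ = 1.4794 × 335 years = 495.6 years.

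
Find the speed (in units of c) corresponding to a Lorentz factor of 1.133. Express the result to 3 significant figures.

0.470c

β = √(1 − 1/γ²) = √(1 − 1/1.283689) = √0.220995 = 0.470.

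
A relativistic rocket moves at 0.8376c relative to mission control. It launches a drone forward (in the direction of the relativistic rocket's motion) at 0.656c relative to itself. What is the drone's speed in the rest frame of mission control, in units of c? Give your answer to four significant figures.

Relativistic velocity addition: u = (u' + v)/(1 + u'v/c²), with u' = 0.656c and v = 0.8376c.
Numerator: 0.656 + 0.8376 = 1.4936. Denominator: 1 + (0.656)(0.8376) = 1.5494656.
u = 1.4936/1.5494656 = 0.96395, so the speed is 0.9639c.

0.9639c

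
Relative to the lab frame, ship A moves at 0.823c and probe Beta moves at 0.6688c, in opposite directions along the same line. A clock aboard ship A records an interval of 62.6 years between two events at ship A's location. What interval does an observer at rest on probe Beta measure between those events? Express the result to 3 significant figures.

230 years

Transform ship A's velocity into probe Beta's frame: (0.823 + 0.6688)/(1 + 0.823·0.6688) = 1.4918/1.5504224, so the relative speed is 0.96219c.
At |u| = 0.96219c, γ = (1 − 0.92581)^(−1/2) = 3.6714.
Ship A's interval is proper; time dilation gives Δt_B = γΔτ = 3.6714 × 62.6 years = 230 years.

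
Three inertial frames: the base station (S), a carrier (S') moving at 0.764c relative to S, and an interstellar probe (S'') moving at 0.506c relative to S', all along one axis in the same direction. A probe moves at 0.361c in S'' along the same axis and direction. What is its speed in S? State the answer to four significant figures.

0.9596c

First combine the probe and interstellar probe (S''→S'): u₁ = (0.361 + 0.506)/(1 + 0.361×0.506) = 0.867/1.182666 = 0.73309.
Then combine with the carrier (S'→S): u = (0.73309 + 0.764)/(1 + 0.73309×0.764) = 1.49709/1.56008076 = 0.95962.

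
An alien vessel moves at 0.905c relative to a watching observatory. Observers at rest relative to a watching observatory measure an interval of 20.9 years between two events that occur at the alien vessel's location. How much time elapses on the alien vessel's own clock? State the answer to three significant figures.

γ = 1/√(1 − β²) = 1/√(1 − 0.819025) = 1/√0.180975 = 1/0.425412 = 2.3507.
The alien vessel's clock runs slow as seen from a watching observatory, so Δτ = Δt/γ = 20.9/2.3507 = 8.89 years.

8.89 years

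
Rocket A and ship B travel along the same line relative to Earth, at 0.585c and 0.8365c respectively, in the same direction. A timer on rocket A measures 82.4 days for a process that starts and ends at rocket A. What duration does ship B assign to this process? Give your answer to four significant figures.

Speed of rocket A in ship B's frame: u = (v_A − v_B)/(1 − v_A v_B/c²) = (0.585 − 0.8365)/(1 − 0.585×0.8365) = −0.2515/0.5106475 = −0.49251; |u| = 0.49251c.
γ for this relative speed: γ = 1/√(1 − 0.242566) = 1.149.
Rocket A's interval is proper; time dilation gives Δt_B = γΔτ = 1.149 × 82.4 days = 94.68 days.

94.68 days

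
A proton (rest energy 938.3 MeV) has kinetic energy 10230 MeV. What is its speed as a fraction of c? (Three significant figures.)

0.996c

γ = 1 + K/(mc²) = 1 + 10230/938.3 = 11.903.
β = √(1 − 1/γ²) = √(1 − 0.00705809) = √0.99294191 = 0.996.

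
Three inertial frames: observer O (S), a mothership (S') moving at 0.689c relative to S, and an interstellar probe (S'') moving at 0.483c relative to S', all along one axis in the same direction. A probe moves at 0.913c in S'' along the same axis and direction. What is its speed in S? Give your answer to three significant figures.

Apply u = (u'+v)/(1+u'v) twice. Probe in the mothership frame: (0.913+0.483)/(1+0.913·0.483) = 1.396/1.440979 = 0.96879c.
That velocity, transformed to the rest frame of observer O: (0.96879+0.689)/(1+0.96879·0.689) = 1.65779/1.66749631 = 0.99418c.

0.994c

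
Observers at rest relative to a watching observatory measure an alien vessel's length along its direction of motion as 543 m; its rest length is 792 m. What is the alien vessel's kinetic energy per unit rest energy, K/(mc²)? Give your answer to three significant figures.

γ = L₀/L = 792/543 = 1.45856.
K/(mc²) = γ − 1 = 1.45856 − 1 = 0.459.

0.459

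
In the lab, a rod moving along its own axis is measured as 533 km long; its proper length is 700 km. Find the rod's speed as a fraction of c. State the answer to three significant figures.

0.648c

Length contraction gives γ = L₀/L = 700/533 = 1.3133.
β = √(1 − 1/γ²) = √0.420208 = 0.648.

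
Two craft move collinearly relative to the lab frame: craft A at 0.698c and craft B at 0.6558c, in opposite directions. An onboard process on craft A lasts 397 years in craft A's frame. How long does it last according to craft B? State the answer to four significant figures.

Speed of craft A in craft B's frame: u = (v_A + v_B)/(1 + v_A v_B/c²) = (0.698 + 0.6558)/(1 + 0.698×0.6558) = 1.3538/1.4577484 = 0.92869; |u| = 0.92869c.
At |u| = 0.92869c, γ = (1 − 0.862465)^(−1/2) = 2.6965.
The clock on craft A records proper time, so craft B measures Δt = γΔτ = 2.6965 × 397 = 1071 years.

1071 years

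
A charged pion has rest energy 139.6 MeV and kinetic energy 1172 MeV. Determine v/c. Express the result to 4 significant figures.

0.9943

γ = 1 + K/(mc²) = 1 + 1172/139.6 = 9.3954.
β = √(1 − 1/γ²) = √(1 − 0.0113284) = √0.9886716 = 0.9943.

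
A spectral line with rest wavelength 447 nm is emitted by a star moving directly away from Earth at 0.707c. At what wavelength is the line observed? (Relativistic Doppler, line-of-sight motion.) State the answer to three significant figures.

Relativistic Doppler for wavelength: λ_obs = λ_src · √((1+β)/(1−β)).
With β = 0.707: factor = √(1.707/0.293) = 2.4137.
λ_obs = 447 × 2.4137 = 1080 nm.

1080 nm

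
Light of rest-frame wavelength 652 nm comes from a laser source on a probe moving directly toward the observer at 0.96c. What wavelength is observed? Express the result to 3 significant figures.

93.1 nm

Relativistic Doppler for wavelength: λ_obs = λ_src · √((1−β)/(1+β)).
With β = 0.96: factor = √(0.04/1.96) = 0.14286.
λ_obs = 652 × 0.14286 = 93.1 nm.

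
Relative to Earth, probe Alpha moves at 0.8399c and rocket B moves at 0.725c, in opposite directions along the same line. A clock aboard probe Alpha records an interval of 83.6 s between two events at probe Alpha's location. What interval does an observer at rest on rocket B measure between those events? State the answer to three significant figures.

360 s

Speed of probe Alpha in rocket B's frame: u = (v_A + v_B)/(1 + v_A v_B/c²) = (0.8399 + 0.725)/(1 + 0.8399×0.725) = 1.5649/1.6089275 = 0.97264; |u| = 0.97264c.
γ for this relative speed: γ = 1/√(1 − 0.946029) = 4.3045.
Probe Alpha's interval is proper; time dilation gives Δt_B = γΔτ = 4.3045 × 83.6 s = 360 s.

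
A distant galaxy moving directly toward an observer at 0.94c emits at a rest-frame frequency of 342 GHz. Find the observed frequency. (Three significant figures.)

Relativistic Doppler (source moving toward): f_obs = f_src · √((1+β)/(1−β)).
With β = 0.94: factor = √(1.94/0.06) = 5.6862.
f_obs = 342 × 5.6862 = 1940 GHz.

1940 GHz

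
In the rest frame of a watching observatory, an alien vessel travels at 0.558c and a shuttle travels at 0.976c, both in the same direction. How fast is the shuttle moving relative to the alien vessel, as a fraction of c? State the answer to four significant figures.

0.9179c

Transform to the alien vessel's frame: u' = (u − v)/(1 − uv/c²).
u' = (0.976 − 0.558)/(1 − 0.976×0.558) = 0.418/0.455392 = 0.91789.
Speed in the alien vessel's frame: 0.9179c (in the same direction).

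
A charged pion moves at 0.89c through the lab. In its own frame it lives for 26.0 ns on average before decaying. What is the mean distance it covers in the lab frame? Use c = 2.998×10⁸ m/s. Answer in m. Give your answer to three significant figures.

15.2 m

γ = 1/√(1 − β²) = 1/√(1 − 0.7921) = 1/√0.2079 = 1/0.455961 = 2.1932.
Lab-frame lifetime: Δt = γτ = 2.1932 × 26.0 ns = 57.023 ns.
Distance: d = vΔt = 0.89 × 2.998×10⁸ m/s × 5.7023×10^-8 s = 15.2 m.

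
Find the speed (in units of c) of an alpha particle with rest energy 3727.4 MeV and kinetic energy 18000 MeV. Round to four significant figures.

0.9852c

K = (γ−1)mc², so γ = 1 + 18000/3727.4 = 5.8291.
Then v/c = √(1 − γ⁻²) = √(1 − 0.0294305) = √0.9705695 = 0.9852.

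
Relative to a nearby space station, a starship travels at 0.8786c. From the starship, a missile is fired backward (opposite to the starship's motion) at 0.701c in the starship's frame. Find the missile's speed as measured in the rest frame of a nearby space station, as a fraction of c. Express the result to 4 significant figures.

0.4624c

In units of c, u = (u' + v)/(1 + u'v) with u' = −0.701 and v = 0.8786.
Numerator: −0.701 + 0.8786 = 0.1776. Denominator: 1 + (−0.701)(0.8786) = 0.3841014.
u = 0.1776/0.3841014 = 0.46238, so the speed is 0.4624c.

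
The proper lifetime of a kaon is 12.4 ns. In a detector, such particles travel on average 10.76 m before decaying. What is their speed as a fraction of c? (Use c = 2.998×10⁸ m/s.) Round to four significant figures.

0.9452c

d = βγcτ ⇒ βγ = d/(cτ) = 10.76 m / (3.71752 m) = 2.8944.
β = (βγ)/√(1+(βγ)²) = 2.8944/√9.37755 = 0.9452.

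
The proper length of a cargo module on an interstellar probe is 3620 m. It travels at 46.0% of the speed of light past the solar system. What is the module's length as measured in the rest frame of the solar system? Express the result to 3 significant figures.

3210 m

Lorentz factor: γ = (1 − 0.2116)^(−1/2) = 1.1262.
Along the direction of motion the measured length is L₀/γ = 3620/1.1262 = 3210 m.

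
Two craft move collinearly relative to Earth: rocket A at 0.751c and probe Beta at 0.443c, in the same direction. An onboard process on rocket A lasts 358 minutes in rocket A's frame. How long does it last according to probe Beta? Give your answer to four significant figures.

Transform rocket A's velocity into probe Beta's frame: (0.751 − 0.443)/(1 − 0.751·0.443) = 0.308/0.667307, so the relative speed is 0.46156c.
γ for this relative speed: γ = 1/√(1 − 0.213038) = 1.1273.
Rocket A's interval is proper; time dilation gives Δt_B = γΔτ = 1.1273 × 358 minutes = 403.6 minutes.

403.6 minutes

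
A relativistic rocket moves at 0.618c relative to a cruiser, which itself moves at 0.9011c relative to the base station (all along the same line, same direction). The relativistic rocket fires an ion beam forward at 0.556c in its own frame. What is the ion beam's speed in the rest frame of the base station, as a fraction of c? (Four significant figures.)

First combine the ion beam and relativistic rocket (S''→S'): u₁ = (0.556 + 0.618)/(1 + 0.556×0.618) = 1.174/1.343608 = 0.87377.
Then combine with the cruiser (S'→S): u = (0.87377 + 0.9011)/(1 + 0.87377×0.9011) = 1.77487/1.787354147 = 0.99302.

0.9930c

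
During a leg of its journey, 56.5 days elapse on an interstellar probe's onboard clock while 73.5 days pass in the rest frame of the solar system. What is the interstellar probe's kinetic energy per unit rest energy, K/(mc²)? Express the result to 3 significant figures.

From Δt = γΔτ: γ = 73.5/56.5 = 1.30088.
K/(mc²) = γ − 1 = 1.30088 − 1 = 0.301.

0.301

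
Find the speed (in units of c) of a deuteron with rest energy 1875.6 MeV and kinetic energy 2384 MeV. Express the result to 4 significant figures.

K = (γ−1)mc², so γ = 1 + 2384/1875.6 = 2.2711.
Then v/c = √(1 − γ⁻²) = √(1 − 0.193878) = √0.806122 = 0.8978.

0.8978c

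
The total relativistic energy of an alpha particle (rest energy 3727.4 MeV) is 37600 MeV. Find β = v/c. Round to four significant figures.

0.9951

Total energy E = γmc² gives γ = 37600/3727.4 = 10.087.
Hence β = √(1 − 1/γ²) = √(1 − 0.00982824) = √0.99017176 = 0.9951.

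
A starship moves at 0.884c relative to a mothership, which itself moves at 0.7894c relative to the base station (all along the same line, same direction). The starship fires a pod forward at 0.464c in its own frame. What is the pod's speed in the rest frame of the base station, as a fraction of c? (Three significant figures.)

0.995c

Apply u = (u'+v)/(1+u'v) twice. Pod in the mothership frame: (0.464+0.884)/(1+0.464·0.884) = 1.348/1.410176 = 0.95591c.
That velocity, transformed to the rest frame of the base station: (0.95591+0.7894)/(1+0.95591·0.7894) = 1.74531/1.754595354 = 0.99471c.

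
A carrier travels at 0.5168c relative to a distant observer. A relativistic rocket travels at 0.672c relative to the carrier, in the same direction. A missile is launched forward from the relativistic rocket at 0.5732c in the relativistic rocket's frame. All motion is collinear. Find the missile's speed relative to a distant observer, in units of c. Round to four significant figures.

0.9667c

Apply u = (u'+v)/(1+u'v) twice. Missile in the carrier frame: (0.5732+0.672)/(1+0.5732·0.672) = 1.2452/1.3851904 = 0.89894c.
That velocity, transformed to the rest frame of a distant observer: (0.89894+0.5168)/(1+0.89894·0.5168) = 1.41574/1.464572192 = 0.96666c.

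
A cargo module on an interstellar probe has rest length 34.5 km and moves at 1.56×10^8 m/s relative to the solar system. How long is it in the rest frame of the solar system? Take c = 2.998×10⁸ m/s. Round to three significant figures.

29.5 km

β = v/c = (1.56×10^8 m/s)/(2.998×10⁸ m/s) = 0.520347.
γ = 1/√(1 − β²) = 1/√(1 − 0.270761) = 1/√0.729239 = 1/0.853955 = 1.171.
Length contraction: L = L₀/γ = 34.5/1.171 = 29.5 km.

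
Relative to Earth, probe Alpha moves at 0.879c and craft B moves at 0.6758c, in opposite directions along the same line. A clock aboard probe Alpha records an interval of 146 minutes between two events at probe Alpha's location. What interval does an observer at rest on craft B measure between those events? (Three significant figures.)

662 minutes

Transform probe Alpha's velocity into craft B's frame: (0.879 + 0.6758)/(1 + 0.879·0.6758) = 1.5548/1.5940282, so the relative speed is 0.97539c.
At |u| = 0.97539c, γ = (1 − 0.951386)^(−1/2) = 4.5354.
Probe Alpha's interval is proper; time dilation gives Δt_B = γΔτ = 4.5354 × 146 minutes = 662 minutes.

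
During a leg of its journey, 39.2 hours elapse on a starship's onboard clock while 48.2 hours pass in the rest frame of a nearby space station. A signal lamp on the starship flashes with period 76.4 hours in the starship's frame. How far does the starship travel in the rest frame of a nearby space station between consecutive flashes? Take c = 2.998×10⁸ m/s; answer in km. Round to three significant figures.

The time-dilation ratio gives γ = 48.2/39.2 = 1.22959.
β = √(1 − 1/γ²) = 0.58187. Lab-frame period = γτ = 1.22959×76.4 hours = 93.941 hours. Distance = βc × γτ = 0.58187 × 2.998×10⁸ m/s × 338187.6 s = 5.8995×10^13 m = 5.90×10^10 km.

5.90×10^10 km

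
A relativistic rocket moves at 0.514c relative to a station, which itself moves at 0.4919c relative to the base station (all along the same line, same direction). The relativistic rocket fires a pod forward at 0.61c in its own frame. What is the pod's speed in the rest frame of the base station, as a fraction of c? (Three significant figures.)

Compose velocities in two stages. Stage 1 (into S'): u₁ = (0.61+0.514)/(1+0.61×0.514) = 0.8557.
Stage 2 (into S): u = (0.8557+0.4919)/(1+0.8557×0.4919) = 0.9484, so the speed is 0.948c.

0.948c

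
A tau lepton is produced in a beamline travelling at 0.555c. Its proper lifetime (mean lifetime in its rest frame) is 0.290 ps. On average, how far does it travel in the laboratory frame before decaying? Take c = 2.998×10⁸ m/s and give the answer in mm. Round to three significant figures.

0.0580 mm

With β = 0.555, γ = 1/√(1 − 0.555²) = 1/√0.691975 = 1.2021.
Lab-frame lifetime: Δt = γτ = 1.2021 × 0.290 ps = 0.34861 ps.
Distance: d = vΔt = 0.555 × 2.998×10⁸ m/s × 3.4861×10^-13 s = 5.80×10^-5 m = 0.0580 mm.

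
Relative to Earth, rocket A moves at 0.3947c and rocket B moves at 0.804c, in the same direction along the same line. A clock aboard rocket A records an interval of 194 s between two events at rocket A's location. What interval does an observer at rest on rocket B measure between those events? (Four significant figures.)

The velocity of rocket A relative to rocket B is (0.3947 − 0.804)c / (1 − 0.3947×0.804) = −0.59957c; relative speed 0.59957c.
γ for this relative speed: γ = 1/√(1 − 0.359484) = 1.2495.
The clock on rocket A records proper time, so rocket B measures Δt = γΔτ = 1.2495 × 194 = 242.4 s.

242.4 s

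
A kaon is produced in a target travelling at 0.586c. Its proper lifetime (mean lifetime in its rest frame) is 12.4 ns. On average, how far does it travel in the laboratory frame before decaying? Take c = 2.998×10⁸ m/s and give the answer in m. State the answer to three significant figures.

γ = 1/√(1 − β²) = 1/√(1 − 0.343396) = 1/√0.656604 = 1/0.810311 = 1.2341.
Lab-frame lifetime: Δt = γτ = 1.2341 × 12.4 ns = 15.303 ns.
Distance: d = vΔt = 0.586 × 2.998×10⁸ m/s × 1.5303×10^-8 s = 2.69 m.

2.69 m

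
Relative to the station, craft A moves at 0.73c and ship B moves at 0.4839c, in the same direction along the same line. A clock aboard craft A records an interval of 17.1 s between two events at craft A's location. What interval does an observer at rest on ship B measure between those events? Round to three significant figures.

Speed of craft A in ship B's frame: u = (v_A − v_B)/(1 − v_A v_B/c²) = (0.73 − 0.4839)/(1 − 0.73×0.4839) = 0.2461/0.646753 = 0.38052; |u| = 0.38052c.
γ for this relative speed: γ = 1/√(1 − 0.144795) = 1.0813.
The clock on craft A records proper time, so ship B measures Δt = γΔτ = 1.0813 × 17.1 = 18.5 s.

18.5 s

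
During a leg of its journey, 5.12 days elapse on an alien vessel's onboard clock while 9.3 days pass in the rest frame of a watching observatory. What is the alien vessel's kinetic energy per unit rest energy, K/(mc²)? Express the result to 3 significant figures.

The time-dilation ratio gives γ = 9.3/5.12 = 1.81641.
Since K = (γ−1)mc², K/(mc²) = 1.81641 − 1 = 0.816.

0.816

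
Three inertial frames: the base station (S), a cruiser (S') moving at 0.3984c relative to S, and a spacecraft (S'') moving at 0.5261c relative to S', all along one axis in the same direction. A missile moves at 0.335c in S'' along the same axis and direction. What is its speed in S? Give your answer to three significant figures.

0.875c

Compose velocities in two stages. Stage 1 (into S'): u₁ = (0.335+0.5261)/(1+0.335×0.5261) = 0.73208.
Stage 2 (into S): u = (0.73208+0.3984)/(1+0.73208×0.3984) = 0.87521, so the speed is 0.875c.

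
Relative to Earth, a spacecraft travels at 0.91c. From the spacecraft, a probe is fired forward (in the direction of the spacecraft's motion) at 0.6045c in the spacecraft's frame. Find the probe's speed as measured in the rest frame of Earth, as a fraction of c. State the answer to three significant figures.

0.977c

In units of c, u = (u' + v)/(1 + u'v) with u' = 0.6045 and v = 0.91.
Numerator: 0.6045 + 0.91 = 1.5145. Denominator: 1 + (0.6045)(0.91) = 1.550095.
u = 1.5145/1.550095 = 0.97704, so the speed is 0.977c.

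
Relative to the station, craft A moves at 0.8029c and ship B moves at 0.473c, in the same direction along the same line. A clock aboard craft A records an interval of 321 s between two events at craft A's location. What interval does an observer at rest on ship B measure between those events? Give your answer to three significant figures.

379 s

Transform craft A's velocity into ship B's frame: (0.8029 − 0.473)/(1 − 0.8029·0.473) = 0.3299/0.6202283, so the relative speed is 0.5319c.
At |u| = 0.5319c, γ = (1 − 0.282918)^(−1/2) = 1.1809.
The clock on craft A records proper time, so ship B measures Δt = γΔτ = 1.1809 × 321 = 379 s.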